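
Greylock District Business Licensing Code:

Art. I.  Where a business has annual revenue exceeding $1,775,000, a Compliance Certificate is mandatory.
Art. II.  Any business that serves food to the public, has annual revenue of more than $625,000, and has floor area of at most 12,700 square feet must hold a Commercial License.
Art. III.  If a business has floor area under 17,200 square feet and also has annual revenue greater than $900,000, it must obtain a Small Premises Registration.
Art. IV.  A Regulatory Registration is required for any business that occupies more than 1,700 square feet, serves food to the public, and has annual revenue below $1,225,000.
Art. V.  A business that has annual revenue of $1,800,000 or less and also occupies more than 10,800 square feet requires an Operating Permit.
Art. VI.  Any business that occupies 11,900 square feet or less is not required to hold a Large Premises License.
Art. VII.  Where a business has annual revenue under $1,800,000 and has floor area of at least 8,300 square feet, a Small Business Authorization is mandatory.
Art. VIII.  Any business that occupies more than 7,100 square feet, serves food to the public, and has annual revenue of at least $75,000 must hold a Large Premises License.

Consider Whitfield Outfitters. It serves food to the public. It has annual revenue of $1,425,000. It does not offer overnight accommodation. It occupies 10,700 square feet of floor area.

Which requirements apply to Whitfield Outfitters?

Art. I. revenue $1,425,000 ≤ $1,775,000 → Compliance Certificate not required.
Art. II. serves food to the public; revenue $1,425,000 > $625,000; floor area 10,700 square feet ≤ 12,700 square feet → Commercial License required.
Art. III. floor area 10,700 square feet < 17,200 square feet; revenue $1,425,000 > $900,000 → Small Premises Registration required.
Art. IV. floor area 10,700 square feet > 1,700 square feet; serves food to the public; revenue $1,425,000 ≥ $1,225,000 → Regulatory Registration not required.
Art. V. revenue $1,425,000 ≤ $1,800,000; floor area 10,700 square feet ≤ 10,800 square feet → Operating Permit not required.
Art. VI. floor area 10,700 square feet ≤ 11,900 square feet → exempt from Large Premises License.
Art. VII. revenue $1,425,000 < $1,800,000; floor area 10,700 square feet ≥ 8,300 square feet → Small Business Authorization required.
Art. VIII. floor area 10,700 square feet > 7,100 square feet; serves food to the public; revenue $1,425,000 ≥ $75,000 → Large Premises License required.

Commercial License, Small Business Authorization, Small Premises Registration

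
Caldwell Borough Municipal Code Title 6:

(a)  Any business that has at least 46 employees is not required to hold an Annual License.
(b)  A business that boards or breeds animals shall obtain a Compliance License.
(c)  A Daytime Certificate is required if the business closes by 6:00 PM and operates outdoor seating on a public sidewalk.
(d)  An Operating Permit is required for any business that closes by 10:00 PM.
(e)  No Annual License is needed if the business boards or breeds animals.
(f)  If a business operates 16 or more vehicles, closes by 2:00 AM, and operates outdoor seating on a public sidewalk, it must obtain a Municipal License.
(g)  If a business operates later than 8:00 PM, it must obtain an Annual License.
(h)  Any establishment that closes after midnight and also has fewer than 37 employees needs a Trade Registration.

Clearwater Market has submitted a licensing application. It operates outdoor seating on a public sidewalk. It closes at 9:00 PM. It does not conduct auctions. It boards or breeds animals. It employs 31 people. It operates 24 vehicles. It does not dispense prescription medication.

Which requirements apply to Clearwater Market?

Compliance License, Municipal License, Operating Permit

(a) employees 31 < 46 → Annual License exemption does not apply.
(b) boards or breeds animals → Compliance License required.
(c) closes 9:00 PM, after 6:00 PM; operates outdoor seating on a public sidewalk → Daytime Certificate not required.
(d) closes 9:00 PM, at/before 10:00 PM → Operating Permit required.
(e) boards or breeds animals → exempt from Annual License.
(f) vehicles 24 ≥ 16; closes 9:00 PM, at/before 2:00 AM; operates outdoor seating on a public sidewalk → Municipal License required.
(g) closes 9:00 PM, after 8:00 PM → Annual License required.
(h) closes 9:00 PM, at/before midnight; employees 31 < 37 → Trade Registration not required.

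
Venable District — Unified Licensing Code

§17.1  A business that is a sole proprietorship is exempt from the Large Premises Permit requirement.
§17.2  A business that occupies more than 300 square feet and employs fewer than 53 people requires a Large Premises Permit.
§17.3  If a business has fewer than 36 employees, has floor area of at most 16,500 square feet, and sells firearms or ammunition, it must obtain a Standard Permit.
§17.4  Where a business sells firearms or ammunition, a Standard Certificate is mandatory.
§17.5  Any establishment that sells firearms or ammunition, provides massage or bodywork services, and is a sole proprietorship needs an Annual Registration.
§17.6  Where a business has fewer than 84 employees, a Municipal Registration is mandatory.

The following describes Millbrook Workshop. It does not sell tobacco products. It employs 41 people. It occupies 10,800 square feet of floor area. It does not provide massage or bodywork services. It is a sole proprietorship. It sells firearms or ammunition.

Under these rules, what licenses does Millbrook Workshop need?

Municipal Registration, Standard Certificate

§17.1 is a sole proprietorship → exempt from Large Premises Permit.
§17.2 floor area 10,800 square feet > 300 square feet; employees 41 < 53 → Large Premises Permit required.
§17.3 employees 41 ≥ 36; floor area 10,800 square feet ≤ 16,500 square feet; sells firearms or ammunition → Standard Permit not required.
§17.4 sells firearms or ammunition → Standard Certificate required.
§17.5 sells firearms or ammunition; does not provide massage or bodywork services; is a sole proprietorship → Annual Registration not required.
§17.6 employees 41 < 84 → Municipal Registration required.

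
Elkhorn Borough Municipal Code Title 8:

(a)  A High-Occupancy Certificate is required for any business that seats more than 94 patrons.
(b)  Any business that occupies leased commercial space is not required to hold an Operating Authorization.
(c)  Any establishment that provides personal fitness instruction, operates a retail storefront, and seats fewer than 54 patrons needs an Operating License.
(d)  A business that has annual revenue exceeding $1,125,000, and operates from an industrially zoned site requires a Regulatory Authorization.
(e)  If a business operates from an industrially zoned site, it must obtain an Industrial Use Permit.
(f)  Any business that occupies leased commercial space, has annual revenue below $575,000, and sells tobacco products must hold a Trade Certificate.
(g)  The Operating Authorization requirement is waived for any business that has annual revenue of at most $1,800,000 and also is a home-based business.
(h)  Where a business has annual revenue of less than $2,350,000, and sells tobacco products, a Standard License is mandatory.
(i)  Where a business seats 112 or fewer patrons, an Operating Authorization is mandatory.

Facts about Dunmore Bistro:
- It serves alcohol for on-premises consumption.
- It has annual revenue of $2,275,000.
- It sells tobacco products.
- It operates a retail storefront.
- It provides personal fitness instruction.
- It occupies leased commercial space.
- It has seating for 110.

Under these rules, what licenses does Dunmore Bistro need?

(a) seating 110 > 94 → High-Occupancy Certificate required.
(b) occupies leased commercial space → exempt from Operating Authorization.
(c) provides personal fitness instruction; operates a retail storefront; seating 110 ≥ 54 → Operating License not required.
(d) revenue $2,275,000 > $1,125,000; occupies leased commercial space (not: operates from an industrially zoned site) → Regulatory Authorization not required.
(e) occupies leased commercial space (not: operates from an industrially zoned site) → Industrial Use Permit not required.
(f) occupies leased commercial space; revenue $2,275,000 ≥ $575,000; sells tobacco products → Trade Certificate not required.
(g) revenue $2,275,000 > $1,800,000; occupies leased commercial space (not: is a home-based business) → Operating Authorization exemption does not apply.
(h) revenue $2,275,000 < $2,350,000; sells tobacco products → Standard License required.
(i) seating 110 ≤ 112 → Operating Authorization required.

High-Occupancy Certificate, Standard License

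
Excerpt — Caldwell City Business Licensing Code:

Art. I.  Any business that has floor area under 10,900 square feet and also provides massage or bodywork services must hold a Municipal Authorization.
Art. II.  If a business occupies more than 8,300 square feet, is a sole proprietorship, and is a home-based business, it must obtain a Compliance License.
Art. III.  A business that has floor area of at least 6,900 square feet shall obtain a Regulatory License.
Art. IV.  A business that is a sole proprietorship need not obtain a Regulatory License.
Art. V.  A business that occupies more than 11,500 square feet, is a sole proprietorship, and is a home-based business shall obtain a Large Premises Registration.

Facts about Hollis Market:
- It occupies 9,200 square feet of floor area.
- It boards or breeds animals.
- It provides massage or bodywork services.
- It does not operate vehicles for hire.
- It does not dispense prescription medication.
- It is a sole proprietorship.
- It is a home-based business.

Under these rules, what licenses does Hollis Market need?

Compliance License, Municipal Authorization

Art. I. floor area 9,200 square feet < 10,900 square feet; provides massage or bodywork services → Municipal Authorization required.
Art. II. floor area 9,200 square feet > 8,300 square feet; is a sole proprietorship; is a home-based business → Compliance License required.
Art. III. floor area 9,200 square feet ≥ 6,900 square feet → Regulatory License required.
Art. IV. is a sole proprietorship → exempt from Regulatory License.
Art. V. floor area 9,200 square feet ≤ 11,500 square feet; is a sole proprietorship; is a home-based business → Large Premises Registration not required.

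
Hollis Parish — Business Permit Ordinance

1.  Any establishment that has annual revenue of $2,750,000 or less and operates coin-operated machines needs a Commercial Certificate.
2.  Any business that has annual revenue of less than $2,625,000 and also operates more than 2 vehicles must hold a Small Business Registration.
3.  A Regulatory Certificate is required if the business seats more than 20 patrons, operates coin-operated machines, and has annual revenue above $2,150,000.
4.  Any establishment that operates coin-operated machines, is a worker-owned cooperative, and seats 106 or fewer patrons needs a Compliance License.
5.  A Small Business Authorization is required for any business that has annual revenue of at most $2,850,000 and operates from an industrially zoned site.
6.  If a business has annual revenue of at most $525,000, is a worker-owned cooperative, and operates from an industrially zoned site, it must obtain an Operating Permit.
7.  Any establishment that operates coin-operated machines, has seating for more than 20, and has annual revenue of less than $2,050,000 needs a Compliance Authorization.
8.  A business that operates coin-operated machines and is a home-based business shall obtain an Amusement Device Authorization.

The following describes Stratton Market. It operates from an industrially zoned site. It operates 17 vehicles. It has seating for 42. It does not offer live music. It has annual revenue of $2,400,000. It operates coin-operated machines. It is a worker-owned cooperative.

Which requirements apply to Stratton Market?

Commercial Certificate, Compliance License, Regulatory Certificate, Small Business Authorization, Small Business Registration

1. revenue $2,400,000 ≤ $2,750,000; operates coin-operated machines → Commercial Certificate required.
2. revenue $2,400,000 < $2,625,000; vehicles 17 > 2 → Small Business Registration required.
3. seating 42 > 20; operates coin-operated machines; revenue $2,400,000 > $2,150,000 → Regulatory Certificate required.
4. operates coin-operated machines; is a worker-owned cooperative; seating 42 ≤ 106 → Compliance License required.
5. revenue $2,400,000 ≤ $2,850,000; operates from an industrially zoned site → Small Business Authorization required.
6. revenue $2,400,000 > $525,000; is a worker-owned cooperative; operates from an industrially zoned site → Operating Permit not required.
7. operates coin-operated machines; seating 42 > 20; revenue $2,400,000 ≥ $2,050,000 → Compliance Authorization not required.
8. operates coin-operated machines; operates from an industrially zoned site (not: is a home-based business) → Amusement Device Authorization not required.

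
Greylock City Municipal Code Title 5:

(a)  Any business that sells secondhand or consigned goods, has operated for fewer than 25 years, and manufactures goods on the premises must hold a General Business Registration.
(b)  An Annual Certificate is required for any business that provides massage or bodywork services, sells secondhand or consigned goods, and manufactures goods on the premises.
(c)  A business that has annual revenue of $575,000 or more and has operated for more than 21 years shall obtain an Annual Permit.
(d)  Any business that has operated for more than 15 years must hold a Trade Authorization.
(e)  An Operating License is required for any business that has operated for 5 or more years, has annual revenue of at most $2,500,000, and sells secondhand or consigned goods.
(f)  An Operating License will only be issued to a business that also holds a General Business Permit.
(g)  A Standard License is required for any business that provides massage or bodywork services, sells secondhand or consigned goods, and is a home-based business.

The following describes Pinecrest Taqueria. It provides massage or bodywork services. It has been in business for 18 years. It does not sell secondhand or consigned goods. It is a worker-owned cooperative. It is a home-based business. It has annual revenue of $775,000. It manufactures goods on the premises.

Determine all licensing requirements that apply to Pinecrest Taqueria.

(a) does not sell secondhand or consigned goods; years in business 18 < 25; manufactures goods on the premises → General Business Registration not required.
(b) provides massage or bodywork services; does not sell secondhand or consigned goods; manufactures goods on the premises → Annual Certificate not required.
(c) revenue $775,000 ≥ $575,000; years in business 18 ≤ 21 → Annual Permit not required.
(d) years in business 18 > 15 → Trade Authorization required.
(e) years in business 18 ≥ 5; revenue $775,000 ≤ $2,500,000; does not sell secondhand or consigned goods → Operating License not required.
(f) Operating License is not required → no effect.
(g) provides massage or bodywork services; does not sell secondhand or consigned goods; is a home-based business → Standard License not required.

Trade Authorization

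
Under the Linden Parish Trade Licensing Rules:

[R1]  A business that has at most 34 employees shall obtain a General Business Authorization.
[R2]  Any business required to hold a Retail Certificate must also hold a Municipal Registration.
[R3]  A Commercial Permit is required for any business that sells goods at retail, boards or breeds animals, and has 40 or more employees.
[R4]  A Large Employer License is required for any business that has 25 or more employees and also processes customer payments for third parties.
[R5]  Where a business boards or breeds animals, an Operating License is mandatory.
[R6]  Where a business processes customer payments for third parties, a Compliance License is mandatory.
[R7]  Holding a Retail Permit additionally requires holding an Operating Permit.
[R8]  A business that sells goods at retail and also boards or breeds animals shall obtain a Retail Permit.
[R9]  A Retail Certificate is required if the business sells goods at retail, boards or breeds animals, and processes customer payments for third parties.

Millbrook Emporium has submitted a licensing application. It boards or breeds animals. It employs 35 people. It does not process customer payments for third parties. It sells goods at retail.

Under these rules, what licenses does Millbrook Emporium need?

[R1] employees 35 > 34 → General Business Authorization not required.
[R2] Retail Certificate is not required → no effect.
[R3] sells goods at retail; boards or breeds animals; employees 35 < 40 → Commercial Permit not required.
[R4] employees 35 ≥ 25; does not process customer payments for third parties → Large Employer License not required.
[R5] boards or breeds animals → Operating License required.
[R6] does not process customer payments for third parties → Compliance License not required.
[R7] Retail Permit is required → Operating Permit also required.
[R8] sells goods at retail; boards or breeds animals → Retail Permit required.
[R9] sells goods at retail; boards or breeds animals; does not process customer payments for third parties → Retail Certificate not required.

Operating License, Operating Permit, Retail Permit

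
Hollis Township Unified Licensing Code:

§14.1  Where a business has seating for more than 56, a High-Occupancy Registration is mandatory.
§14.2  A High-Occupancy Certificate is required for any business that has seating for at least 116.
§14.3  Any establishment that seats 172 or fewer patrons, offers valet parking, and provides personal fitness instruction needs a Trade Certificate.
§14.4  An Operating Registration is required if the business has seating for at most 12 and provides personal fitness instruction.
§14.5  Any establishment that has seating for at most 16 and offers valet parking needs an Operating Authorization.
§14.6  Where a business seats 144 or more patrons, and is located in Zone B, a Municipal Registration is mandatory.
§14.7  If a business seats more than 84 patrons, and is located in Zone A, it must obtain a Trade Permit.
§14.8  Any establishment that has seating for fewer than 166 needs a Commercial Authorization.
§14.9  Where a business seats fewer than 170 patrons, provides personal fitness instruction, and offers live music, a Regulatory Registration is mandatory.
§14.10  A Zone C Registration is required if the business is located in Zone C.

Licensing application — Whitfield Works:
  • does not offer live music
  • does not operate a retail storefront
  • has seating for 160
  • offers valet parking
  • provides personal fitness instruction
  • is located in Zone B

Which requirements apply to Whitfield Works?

§14.1 seating 160 > 56 → High-Occupancy Registration required.
§14.2 seating 160 ≥ 116 → High-Occupancy Certificate required.
§14.3 seating 160 ≤ 172; offers valet parking; provides personal fitness instruction → Trade Certificate required.
§14.4 seating 160 > 12; provides personal fitness instruction → Operating Registration not required.
§14.5 seating 160 > 16; offers valet parking → Operating Authorization not required.
§14.6 seating 160 ≥ 144; is located in Zone B → Municipal Registration required.
§14.7 seating 160 > 84; is located in Zone B (not: is located in Zone A) → Trade Permit not required.
§14.8 seating 160 < 166 → Commercial Authorization required.
§14.9 seating 160 < 170; provides personal fitness instruction; does not offer live music → Regulatory Registration not required.
§14.10 is located in Zone B (not: is located in Zone C) → Zone C Registration not required.

Commercial Authorization, High-Occupancy Certificate, High-Occupancy Registration, Municipal Registration, Trade Certificate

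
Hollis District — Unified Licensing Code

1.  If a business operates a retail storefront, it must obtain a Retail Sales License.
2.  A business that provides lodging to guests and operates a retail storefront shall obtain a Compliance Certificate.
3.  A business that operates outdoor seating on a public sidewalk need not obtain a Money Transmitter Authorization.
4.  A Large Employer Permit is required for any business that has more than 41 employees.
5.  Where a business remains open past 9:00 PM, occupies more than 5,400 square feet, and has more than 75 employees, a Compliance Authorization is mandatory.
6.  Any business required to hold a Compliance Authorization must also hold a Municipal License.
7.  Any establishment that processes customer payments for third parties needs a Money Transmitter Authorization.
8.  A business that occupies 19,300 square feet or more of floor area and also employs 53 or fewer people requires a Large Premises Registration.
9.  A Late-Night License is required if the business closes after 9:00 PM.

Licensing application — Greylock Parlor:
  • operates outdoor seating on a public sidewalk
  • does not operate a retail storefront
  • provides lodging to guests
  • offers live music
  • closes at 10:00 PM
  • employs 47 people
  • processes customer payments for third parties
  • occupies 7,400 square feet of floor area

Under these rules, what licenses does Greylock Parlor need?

Large Employer Permit, Late-Night License

1. does not operate a retail storefront → Retail Sales License not required.
2. provides lodging to guests; does not operate a retail storefront → Compliance Certificate not required.
3. operates outdoor seating on a public sidewalk → exempt from Money Transmitter Authorization.
4. employees 47 > 41 → Large Employer Permit required.
5. closes 10:00 PM, after 9:00 PM; floor area 7,400 square feet > 5,400 square feet; employees 47 ≤ 75 → Compliance Authorization not required.
6. Compliance Authorization is not required → no effect.
7. processes customer payments for third parties → Money Transmitter Authorization required.
8. floor area 7,400 square feet < 19,300 square feet; employees 47 ≤ 53 → Large Premises Registration not required.
9. closes 10:00 PM, after 9:00 PM → Late-Night License required.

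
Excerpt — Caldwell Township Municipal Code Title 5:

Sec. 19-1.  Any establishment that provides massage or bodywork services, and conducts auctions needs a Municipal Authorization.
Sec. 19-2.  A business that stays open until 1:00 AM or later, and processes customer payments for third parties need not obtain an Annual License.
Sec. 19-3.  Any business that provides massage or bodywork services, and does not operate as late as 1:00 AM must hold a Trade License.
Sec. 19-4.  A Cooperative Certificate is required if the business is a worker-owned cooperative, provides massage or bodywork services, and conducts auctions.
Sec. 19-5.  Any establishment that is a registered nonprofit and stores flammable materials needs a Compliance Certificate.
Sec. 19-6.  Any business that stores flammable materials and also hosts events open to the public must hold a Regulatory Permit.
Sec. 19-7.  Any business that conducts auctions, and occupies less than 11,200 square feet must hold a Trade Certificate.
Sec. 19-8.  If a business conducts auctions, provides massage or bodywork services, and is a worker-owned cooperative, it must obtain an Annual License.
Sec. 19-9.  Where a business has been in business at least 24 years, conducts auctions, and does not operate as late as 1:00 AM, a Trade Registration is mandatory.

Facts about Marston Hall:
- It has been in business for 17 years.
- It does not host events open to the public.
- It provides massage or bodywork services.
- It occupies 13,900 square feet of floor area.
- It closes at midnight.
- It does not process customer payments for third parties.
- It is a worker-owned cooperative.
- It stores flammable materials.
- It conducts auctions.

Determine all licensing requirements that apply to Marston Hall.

Annual License, Cooperative Certificate, Municipal Authorization, Trade License

Sec. 19-1. provides massage or bodywork services; conducts auctions → Municipal Authorization required.
Sec. 19-2. closes midnight, at/before 1:00 AM; does not process customer payments for third parties → Annual License exemption does not apply.
Sec. 19-3. provides massage or bodywork services; closes midnight, at/before 1:00 AM → Trade License required.
Sec. 19-4. is a worker-owned cooperative; provides massage or bodywork services; conducts auctions → Cooperative Certificate required.
Sec. 19-5. is a worker-owned cooperative (not: is a registered nonprofit); stores flammable materials → Compliance Certificate not required.
Sec. 19-6. stores flammable materials; does not host events open to the public → Regulatory Permit not required.
Sec. 19-7. conducts auctions; floor area 13,900 square feet ≥ 11,200 square feet → Trade Certificate not required.
Sec. 19-8. conducts auctions; provides massage or bodywork services; is a worker-owned cooperative → Annual License required.
Sec. 19-9. years in business 17 < 24; conducts auctions; closes midnight, at/before 1:00 AM → Trade Registration not required.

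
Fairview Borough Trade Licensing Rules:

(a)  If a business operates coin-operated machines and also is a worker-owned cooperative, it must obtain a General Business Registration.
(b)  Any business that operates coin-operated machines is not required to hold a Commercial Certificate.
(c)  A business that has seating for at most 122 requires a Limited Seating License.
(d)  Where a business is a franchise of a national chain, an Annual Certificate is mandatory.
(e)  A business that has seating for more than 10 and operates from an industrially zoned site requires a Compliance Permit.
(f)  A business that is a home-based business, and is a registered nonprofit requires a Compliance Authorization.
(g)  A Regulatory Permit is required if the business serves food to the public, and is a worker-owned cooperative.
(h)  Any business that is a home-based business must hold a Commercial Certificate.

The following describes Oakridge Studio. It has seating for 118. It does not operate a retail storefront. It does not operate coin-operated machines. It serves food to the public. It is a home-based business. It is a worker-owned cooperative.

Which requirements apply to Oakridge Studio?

(a) does not operate coin-operated machines; is a worker-owned cooperative → General Business Registration not required.
(b) does not operate coin-operated machines → Commercial Certificate exemption does not apply.
(c) seating 118 ≤ 122 → Limited Seating License required.
(d) is a worker-owned cooperative (not: is a franchise of a national chain) → Annual Certificate not required.
(e) seating 118 > 10; is a home-based business (not: operates from an industrially zoned site) → Compliance Permit not required.
(f) is a home-based business; is a worker-owned cooperative (not: is a registered nonprofit) → Compliance Authorization not required.
(g) serves food to the public; is a worker-owned cooperative → Regulatory Permit required.
(h) is a home-based business → Commercial Certificate required.

Commercial Certificate, Limited Seating License, Regulatory Permit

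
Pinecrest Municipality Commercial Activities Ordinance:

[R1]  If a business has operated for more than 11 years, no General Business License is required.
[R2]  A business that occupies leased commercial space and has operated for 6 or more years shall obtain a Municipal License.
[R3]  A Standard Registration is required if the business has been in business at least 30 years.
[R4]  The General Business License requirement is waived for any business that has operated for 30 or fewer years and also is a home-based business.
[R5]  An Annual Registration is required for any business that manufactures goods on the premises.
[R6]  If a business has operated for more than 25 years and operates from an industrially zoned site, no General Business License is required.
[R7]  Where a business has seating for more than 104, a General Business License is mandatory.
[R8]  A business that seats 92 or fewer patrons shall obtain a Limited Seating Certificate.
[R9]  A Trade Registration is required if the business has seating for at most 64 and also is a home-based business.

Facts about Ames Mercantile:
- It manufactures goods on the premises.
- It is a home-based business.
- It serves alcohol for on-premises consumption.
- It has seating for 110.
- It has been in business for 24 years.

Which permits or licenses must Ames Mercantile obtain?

[R1] years in business 24 > 11 → exempt from General Business License.
[R2] is a home-based business (not: occupies leased commercial space); years in business 24 ≥ 6 → Municipal License not required.
[R3] years in business 24 < 30 → Standard Registration not required.
[R4] years in business 24 ≤ 30; is a home-based business → exempt from General Business License.
[R5] manufactures goods on the premises → Annual Registration required.
[R6] years in business 24 ≤ 25; is a home-based business (not: operates from an industrially zoned site) → General Business License exemption does not apply.
[R7] seating 110 > 104 → General Business License required.
[R8] seating 110 > 92 → Limited Seating Certificate not required.
[R9] seating 110 > 64; is a home-based business → Trade Registration not required.

Annual Registration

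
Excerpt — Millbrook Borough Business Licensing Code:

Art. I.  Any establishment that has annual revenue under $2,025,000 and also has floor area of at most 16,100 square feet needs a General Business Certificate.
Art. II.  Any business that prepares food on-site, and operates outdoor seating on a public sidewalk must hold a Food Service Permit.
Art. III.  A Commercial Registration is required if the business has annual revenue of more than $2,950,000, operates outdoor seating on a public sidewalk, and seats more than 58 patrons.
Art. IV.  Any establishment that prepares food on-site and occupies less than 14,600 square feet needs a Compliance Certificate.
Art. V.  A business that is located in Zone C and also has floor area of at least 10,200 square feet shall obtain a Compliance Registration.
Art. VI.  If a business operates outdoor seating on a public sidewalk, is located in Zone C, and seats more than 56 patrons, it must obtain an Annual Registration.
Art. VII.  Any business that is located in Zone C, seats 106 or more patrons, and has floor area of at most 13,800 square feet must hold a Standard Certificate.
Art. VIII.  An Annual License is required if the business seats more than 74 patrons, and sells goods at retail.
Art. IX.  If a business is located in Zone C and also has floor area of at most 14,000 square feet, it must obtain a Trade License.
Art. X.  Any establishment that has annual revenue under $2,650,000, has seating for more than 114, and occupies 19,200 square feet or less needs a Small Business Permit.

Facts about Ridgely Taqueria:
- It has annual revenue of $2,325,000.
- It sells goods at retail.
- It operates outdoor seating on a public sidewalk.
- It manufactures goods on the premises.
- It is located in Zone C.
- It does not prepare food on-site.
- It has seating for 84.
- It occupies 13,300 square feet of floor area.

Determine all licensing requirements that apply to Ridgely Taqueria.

Annual License, Annual Registration, Compliance Registration, Trade License

Art. I. revenue $2,325,000 ≥ $2,025,000; floor area 13,300 square feet ≤ 16,100 square feet → General Business Certificate not required.
Art. II. does not prepare food on-site; operates outdoor seating on a public sidewalk → Food Service Permit not required.
Art. III. revenue $2,325,000 ≤ $2,950,000; operates outdoor seating on a public sidewalk; seating 84 > 58 → Commercial Registration not required.
Art. IV. does not prepare food on-site; floor area 13,300 square feet < 14,600 square feet → Compliance Certificate not required.
Art. V. is located in Zone C; floor area 13,300 square feet ≥ 10,200 square feet → Compliance Registration required.
Art. VI. operates outdoor seating on a public sidewalk; is located in Zone C; seating 84 > 56 → Annual Registration required.
Art. VII. is located in Zone C; seating 84 < 106; floor area 13,300 square feet ≤ 13,800 square feet → Standard Certificate not required.
Art. VIII. seating 84 > 74; sells goods at retail → Annual License required.
Art. IX. is located in Zone C; floor area 13,300 square feet ≤ 14,000 square feet → Trade License required.
Art. X. revenue $2,325,000 < $2,650,000; seating 84 ≤ 114; floor area 13,300 square feet ≤ 19,200 square feet → Small Business Permit not required.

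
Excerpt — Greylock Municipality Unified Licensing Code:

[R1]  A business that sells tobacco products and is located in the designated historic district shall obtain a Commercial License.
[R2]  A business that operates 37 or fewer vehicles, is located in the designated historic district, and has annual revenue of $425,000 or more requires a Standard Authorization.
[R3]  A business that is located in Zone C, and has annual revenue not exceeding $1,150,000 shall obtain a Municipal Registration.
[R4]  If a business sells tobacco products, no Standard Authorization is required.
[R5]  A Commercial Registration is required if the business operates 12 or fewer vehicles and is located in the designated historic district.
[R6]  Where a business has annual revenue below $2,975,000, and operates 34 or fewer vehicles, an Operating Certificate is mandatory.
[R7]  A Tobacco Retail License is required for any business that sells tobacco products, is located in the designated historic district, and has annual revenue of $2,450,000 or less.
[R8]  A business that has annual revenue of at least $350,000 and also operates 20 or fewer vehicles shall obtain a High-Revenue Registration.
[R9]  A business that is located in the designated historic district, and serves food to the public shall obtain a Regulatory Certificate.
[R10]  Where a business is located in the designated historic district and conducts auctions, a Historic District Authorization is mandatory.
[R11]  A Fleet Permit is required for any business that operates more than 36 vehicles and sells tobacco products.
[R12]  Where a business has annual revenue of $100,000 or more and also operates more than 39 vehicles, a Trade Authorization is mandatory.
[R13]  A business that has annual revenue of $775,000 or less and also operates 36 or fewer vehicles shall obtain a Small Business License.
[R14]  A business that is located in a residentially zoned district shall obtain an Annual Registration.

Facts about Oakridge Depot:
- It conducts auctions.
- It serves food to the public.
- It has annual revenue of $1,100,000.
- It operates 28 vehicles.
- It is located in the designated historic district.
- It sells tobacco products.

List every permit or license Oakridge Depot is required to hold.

[R1] sells tobacco products; is located in the designated historic district → Commercial License required.
[R2] vehicles 28 ≤ 37; is located in the designated historic district; revenue $1,100,000 ≥ $425,000 → Standard Authorization required.
[R3] is located in the designated historic district (not: is located in Zone C); revenue $1,100,000 ≤ $1,150,000 → Municipal Registration not required.
[R4] sells tobacco products → exempt from Standard Authorization.
[R5] vehicles 28 > 12; is located in the designated historic district → Commercial Registration not required.
[R6] revenue $1,100,000 < $2,975,000; vehicles 28 ≤ 34 → Operating Certificate required.
[R7] sells tobacco products; is located in the designated historic district; revenue $1,100,000 ≤ $2,450,000 → Tobacco Retail License required.
[R8] revenue $1,100,000 ≥ $350,000; vehicles 28 > 20 → High-Revenue Registration not required.
[R9] is located in the designated historic district; serves food to the public → Regulatory Certificate required.
[R10] is located in the designated historic district; conducts auctions → Historic District Authorization required.
[R11] vehicles 28 ≤ 36; sells tobacco products → Fleet Permit not required.
[R12] revenue $1,100,000 ≥ $100,000; vehicles 28 ≤ 39 → Trade Authorization not required.
[R13] revenue $1,100,000 > $775,000; vehicles 28 ≤ 36 → Small Business License not required.
[R14] is located in the designated historic district (not: is located in a residentially zoned district) → Annual Registration not required.

Commercial License, Historic District Authorization, Operating Certificate, Regulatory Certificate, Tobacco Retail License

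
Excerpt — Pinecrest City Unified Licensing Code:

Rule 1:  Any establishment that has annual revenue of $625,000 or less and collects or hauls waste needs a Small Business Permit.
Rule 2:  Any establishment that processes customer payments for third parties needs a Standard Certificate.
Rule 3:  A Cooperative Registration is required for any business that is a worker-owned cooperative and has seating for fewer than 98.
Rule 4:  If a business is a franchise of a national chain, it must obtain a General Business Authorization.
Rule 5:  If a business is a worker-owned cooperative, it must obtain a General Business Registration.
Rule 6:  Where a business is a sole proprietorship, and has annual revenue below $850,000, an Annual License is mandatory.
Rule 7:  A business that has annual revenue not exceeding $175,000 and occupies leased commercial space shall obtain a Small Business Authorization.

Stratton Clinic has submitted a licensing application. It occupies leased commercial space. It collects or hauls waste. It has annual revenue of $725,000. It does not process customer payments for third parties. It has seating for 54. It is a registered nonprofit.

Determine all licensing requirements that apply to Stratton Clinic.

None

Rule 1: revenue $725,000 > $625,000; collects or hauls waste → Small Business Permit not required.
Rule 2: does not process customer payments for third parties → Standard Certificate not required.
Rule 3: is a registered nonprofit (not: is a worker-owned cooperative); seating 54 < 98 → Cooperative Registration not required.
Rule 4: is a registered nonprofit (not: is a franchise of a national chain) → General Business Authorization not required.
Rule 5: is a registered nonprofit (not: is a worker-owned cooperative) → General Business Registration not required.
Rule 6: is a registered nonprofit (not: is a sole proprietorship); revenue $725,000 < $850,000 → Annual License not required.
Rule 7: revenue $725,000 > $175,000; occupies leased commercial space → Small Business Authorization not required.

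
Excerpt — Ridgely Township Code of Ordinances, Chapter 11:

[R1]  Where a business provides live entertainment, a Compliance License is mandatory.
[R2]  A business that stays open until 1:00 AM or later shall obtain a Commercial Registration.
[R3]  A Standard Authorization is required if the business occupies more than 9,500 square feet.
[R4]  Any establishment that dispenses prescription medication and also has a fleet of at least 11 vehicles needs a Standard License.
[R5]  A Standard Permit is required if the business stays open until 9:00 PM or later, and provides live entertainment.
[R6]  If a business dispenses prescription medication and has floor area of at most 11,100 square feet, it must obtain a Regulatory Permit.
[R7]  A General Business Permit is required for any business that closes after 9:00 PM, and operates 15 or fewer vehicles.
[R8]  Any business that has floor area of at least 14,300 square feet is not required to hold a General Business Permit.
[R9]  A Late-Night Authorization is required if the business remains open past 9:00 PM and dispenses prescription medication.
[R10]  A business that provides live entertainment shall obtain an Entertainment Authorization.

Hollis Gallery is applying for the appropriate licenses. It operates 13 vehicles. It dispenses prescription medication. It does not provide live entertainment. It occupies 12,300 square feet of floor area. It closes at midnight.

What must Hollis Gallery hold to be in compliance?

General Business Permit, Late-Night Authorization, Standard Authorization, Standard License

[R1] does not provide live entertainment → Compliance License not required.
[R2] closes midnight, at/before 1:00 AM → Commercial Registration not required.
[R3] floor area 12,300 square feet > 9,500 square feet → Standard Authorization required.
[R4] dispenses prescription medication; vehicles 13 ≥ 11 → Standard License required.
[R5] closes midnight, after 9:00 PM; does not provide live entertainment → Standard Permit not required.
[R6] dispenses prescription medication; floor area 12,300 square feet > 11,100 square feet → Regulatory Permit not required.
[R7] closes midnight, after 9:00 PM; vehicles 13 ≤ 15 → General Business Permit required.
[R8] floor area 12,300 square feet < 14,300 square feet → General Business Permit exemption does not apply.
[R9] closes midnight, after 9:00 PM; dispenses prescription medication → Late-Night Authorization required.
[R10] does not provide live entertainment → Entertainment Authorization not required.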